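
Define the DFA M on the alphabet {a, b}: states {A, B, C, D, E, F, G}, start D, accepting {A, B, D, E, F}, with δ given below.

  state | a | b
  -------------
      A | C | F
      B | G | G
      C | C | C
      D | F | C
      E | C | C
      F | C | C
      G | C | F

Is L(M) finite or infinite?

finite

The useful states (reachable from D and able to reach an accepting state) are {D, F}.
Restricted to these states the transition graph has no cycle, so every accepting path has bounded length and L is finite.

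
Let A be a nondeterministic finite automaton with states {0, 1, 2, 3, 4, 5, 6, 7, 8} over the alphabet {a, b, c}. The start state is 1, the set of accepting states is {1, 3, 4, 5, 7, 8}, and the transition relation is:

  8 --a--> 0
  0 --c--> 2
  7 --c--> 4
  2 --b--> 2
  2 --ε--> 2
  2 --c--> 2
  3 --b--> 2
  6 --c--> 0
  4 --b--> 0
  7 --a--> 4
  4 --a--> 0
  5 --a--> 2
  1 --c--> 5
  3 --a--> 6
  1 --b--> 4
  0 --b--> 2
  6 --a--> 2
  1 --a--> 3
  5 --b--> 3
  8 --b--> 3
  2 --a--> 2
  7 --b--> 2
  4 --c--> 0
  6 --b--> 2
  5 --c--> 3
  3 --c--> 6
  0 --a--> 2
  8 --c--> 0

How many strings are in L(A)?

6

The useful subgraph on states {1, 3, 4, 5} is acyclic, so L(A) is finite; the longest accepting path visits 3 useful states, giving maximum string length 2.
Counting accepting paths from 1 by length: 1 of length 0, 3 of length 1, 2 of length 2. Total 6.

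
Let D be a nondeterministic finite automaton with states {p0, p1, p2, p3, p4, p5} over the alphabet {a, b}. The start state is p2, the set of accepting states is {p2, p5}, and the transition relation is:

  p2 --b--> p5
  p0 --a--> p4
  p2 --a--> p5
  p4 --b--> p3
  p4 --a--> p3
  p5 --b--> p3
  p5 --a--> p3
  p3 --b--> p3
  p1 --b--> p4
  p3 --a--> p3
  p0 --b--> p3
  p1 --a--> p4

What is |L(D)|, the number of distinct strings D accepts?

The useful subgraph on states {p2, p5} is acyclic, so L(D) is finite; the longest accepting path visits 2 useful states, giving maximum string length 1.
Counting accepting paths from p2 by length: 1 of length 0, 2 of length 1. Total 3.

3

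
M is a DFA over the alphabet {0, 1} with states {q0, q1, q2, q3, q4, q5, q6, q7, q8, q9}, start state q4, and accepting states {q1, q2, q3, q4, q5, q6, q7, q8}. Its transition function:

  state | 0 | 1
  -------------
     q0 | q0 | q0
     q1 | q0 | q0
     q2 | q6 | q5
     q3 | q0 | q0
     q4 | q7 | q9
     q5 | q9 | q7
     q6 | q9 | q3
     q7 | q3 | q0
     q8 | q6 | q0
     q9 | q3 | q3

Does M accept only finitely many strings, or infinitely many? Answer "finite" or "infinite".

finite

The useful states (reachable from q4 and able to reach an accepting state) are {q3, q4, q7, q9}.
Restricted to these states the transition graph has no cycle, so every accepting path has bounded length and L is finite.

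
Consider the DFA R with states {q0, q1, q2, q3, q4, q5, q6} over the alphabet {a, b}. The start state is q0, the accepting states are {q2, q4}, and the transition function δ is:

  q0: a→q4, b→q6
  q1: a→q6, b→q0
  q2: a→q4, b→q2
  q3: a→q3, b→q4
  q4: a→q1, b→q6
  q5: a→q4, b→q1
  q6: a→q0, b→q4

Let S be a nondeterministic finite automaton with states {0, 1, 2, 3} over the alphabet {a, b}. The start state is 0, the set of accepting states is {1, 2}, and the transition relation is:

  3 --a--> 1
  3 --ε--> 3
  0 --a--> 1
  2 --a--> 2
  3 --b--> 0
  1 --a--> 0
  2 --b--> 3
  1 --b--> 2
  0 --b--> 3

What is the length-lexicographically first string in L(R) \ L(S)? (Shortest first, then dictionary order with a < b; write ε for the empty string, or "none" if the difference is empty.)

The string bb is accepted by R but not by S.
No shorter string lies in the difference, and bb is the lexicographically first length-2 string in L(R) \ L(S).

bb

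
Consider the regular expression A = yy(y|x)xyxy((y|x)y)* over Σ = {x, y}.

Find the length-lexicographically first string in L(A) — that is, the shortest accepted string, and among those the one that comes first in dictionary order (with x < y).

By inspection of the expression, no string of length less than 7 matches, and yyxxyxy is the lexicographically first match of length 7.

yyxxyxy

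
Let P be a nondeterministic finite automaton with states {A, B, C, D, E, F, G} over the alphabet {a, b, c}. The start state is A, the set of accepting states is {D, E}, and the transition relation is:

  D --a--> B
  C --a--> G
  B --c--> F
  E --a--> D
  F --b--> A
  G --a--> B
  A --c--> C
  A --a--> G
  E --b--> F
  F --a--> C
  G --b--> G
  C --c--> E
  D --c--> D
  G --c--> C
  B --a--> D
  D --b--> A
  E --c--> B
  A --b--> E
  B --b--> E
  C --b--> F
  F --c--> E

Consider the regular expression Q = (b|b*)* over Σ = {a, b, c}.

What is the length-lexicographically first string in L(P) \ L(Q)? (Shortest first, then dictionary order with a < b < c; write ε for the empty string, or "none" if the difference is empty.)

The string ba is accepted by P but not by Q.
No shorter string lies in the difference, and ba is the lexicographically first length-2 string in L(P) \ L(Q).

ba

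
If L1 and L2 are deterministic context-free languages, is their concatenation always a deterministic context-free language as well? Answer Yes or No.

Take L₁ = {ε, c} (finite, hence regular and DCFL) and L₂ = {c aⁿbⁿ : n≥0} ∪ {cc aⁿb²ⁿ : n≥0} (a DCFL: the number of leading c's tells the DPDA whether to pop one stack symbol per b or per two b's). Then L₁L₂ ∩ cca⁺b* = {cc aⁿbⁿ : n≥1} ∪ {cc aⁿb²ⁿ : n≥1}. If L₁L₂ were a DCFL, so would be this intersection with a regular set, and a DPDA for it started from its configuration after reading cc would accept {aⁿbⁿ : n≥1} ∪ {aⁿb²ⁿ : n≥1}, which no deterministic PDA accepts (a DPDA for it would have a single run on aⁿb²ⁿ, accepting after the prefix aⁿbⁿ and accepting again after n more b's; an ordinary PDA that simulates it on a's and b's and, at any moment when it is accepting, may switch to reading only a fresh letter d while feeding each d to the simulation as a b, would accept aⁱbʲdᵏ (k≥1) exactly when both aⁱbʲ and aⁱbʲ⁺ᵏ are in the language, i.e. its language intersected with the regular set a*b*d⁺ would be exactly {aⁿbⁿdⁿ : n≥1} — impossible, since context-free languages are closed under intersection with regular sets and {aⁿbⁿdⁿ} is not context-free). Hence L₁L₂ is not a DCFL.

No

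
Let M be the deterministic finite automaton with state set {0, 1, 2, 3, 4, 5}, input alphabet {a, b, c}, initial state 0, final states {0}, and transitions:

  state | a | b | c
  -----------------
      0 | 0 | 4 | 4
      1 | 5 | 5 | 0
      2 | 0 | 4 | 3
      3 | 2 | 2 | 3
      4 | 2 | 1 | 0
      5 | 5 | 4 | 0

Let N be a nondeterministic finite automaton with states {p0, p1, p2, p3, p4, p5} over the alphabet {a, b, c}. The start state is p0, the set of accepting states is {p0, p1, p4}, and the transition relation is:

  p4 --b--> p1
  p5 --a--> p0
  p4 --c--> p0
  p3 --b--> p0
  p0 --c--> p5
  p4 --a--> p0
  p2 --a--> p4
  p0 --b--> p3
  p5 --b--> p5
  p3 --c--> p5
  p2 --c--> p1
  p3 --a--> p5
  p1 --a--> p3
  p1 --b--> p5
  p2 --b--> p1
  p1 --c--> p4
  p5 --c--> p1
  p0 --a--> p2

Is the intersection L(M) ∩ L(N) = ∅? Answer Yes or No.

No

The empty string ε is accepted by both M and N.
Hence L(M) ∩ L(N) ≠ ∅.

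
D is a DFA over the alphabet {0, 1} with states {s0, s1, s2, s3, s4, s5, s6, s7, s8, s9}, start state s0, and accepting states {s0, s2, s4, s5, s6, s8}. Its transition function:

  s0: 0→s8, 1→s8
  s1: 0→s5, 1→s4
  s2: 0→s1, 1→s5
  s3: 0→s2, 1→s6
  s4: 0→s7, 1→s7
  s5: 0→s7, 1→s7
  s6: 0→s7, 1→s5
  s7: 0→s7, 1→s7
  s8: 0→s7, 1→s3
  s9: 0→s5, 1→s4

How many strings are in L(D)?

The useful subgraph on states {s0, s1, s2, s3, s4, s5, s6, s8} is acyclic, so L(D) is finite; the longest accepting path visits 6 useful states, giving maximum string length 5.
Counting accepting paths from s0 by length: 1 of length 0, 2 of length 1, 4 of length 3, 4 of length 4, 4 of length 5. Total 15.

15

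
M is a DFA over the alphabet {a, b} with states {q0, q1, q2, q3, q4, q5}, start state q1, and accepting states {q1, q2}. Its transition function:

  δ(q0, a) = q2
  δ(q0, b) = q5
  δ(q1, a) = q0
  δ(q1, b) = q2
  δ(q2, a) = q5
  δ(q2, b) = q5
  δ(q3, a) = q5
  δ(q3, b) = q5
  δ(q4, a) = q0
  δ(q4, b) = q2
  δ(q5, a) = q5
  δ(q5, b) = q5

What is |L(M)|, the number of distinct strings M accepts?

3

The useful subgraph on states {q0, q1, q2} is acyclic, so L(M) is finite; the longest accepting path visits 3 useful states, giving maximum string length 2.
Counting accepting paths from q1 by length: 1 of length 0, 1 of length 1, 1 of length 2. Total 3.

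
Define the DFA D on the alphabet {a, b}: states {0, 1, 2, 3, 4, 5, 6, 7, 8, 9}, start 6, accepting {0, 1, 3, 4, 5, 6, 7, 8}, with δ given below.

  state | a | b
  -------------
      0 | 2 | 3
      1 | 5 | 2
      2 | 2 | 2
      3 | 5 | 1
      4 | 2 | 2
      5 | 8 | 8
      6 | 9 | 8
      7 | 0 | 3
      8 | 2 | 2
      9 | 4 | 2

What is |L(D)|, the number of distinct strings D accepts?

3

The useful subgraph on states {4, 6, 8, 9} is acyclic, so L(D) is finite; the longest accepting path visits 3 useful states, giving maximum string length 2.
Counting accepting paths from 6 by length: 1 of length 0, 1 of length 1, 1 of length 2. Total 3.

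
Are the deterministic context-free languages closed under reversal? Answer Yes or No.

L = {c bⁿaⁿ : n≥0} ∪ {d b²ⁿaⁿ : n≥0} is a DCFL: the first symbol tells a deterministic PDA whether to pop one or two b's per a. Its reversal Lᴿ = {aⁿbⁿ c : n≥0} ∪ {aⁿb²ⁿ d : n≥0} is not. DCFLs are closed under right quotient by regular languages, and Lᴿ/{c, d} = {aⁿbⁿ : n≥0} ∪ {aⁿb²ⁿ : n≥0} — the standard context-free language accepted by no deterministic PDA (intuitively the machine would have to commit to a b-to-a ratio before the distinguishing marker arrives; formally, a DPDA for it would have a single run on aⁿb²ⁿ, accepting after the prefix aⁿbⁿ and accepting again after n more b's; an ordinary PDA that simulates it on a's and b's and, at any moment when it is accepting, may switch to reading only a fresh letter e while feeding each e to the simulation as a b, would accept aⁱbʲeᵏ (k≥1) exactly when both aⁱbʲ and aⁱbʲ⁺ᵏ are in the language, i.e. its language intersected with the regular set a*b*e⁺ would be exactly {aⁿbⁿeⁿ : n≥1} — impossible, since context-free languages are closed under intersection with regular sets and {aⁿbⁿeⁿ} is not context-free). So Lᴿ cannot be a DCFL.

No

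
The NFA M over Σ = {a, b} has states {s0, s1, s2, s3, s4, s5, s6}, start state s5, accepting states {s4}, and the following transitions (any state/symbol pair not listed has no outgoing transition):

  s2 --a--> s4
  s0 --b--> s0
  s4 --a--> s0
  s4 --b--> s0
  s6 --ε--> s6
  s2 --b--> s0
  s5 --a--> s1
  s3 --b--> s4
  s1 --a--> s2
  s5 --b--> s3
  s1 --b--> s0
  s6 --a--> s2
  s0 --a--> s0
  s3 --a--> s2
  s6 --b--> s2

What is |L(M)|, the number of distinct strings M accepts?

3

The useful subgraph on states {s1, s2, s3, s4, s5} is acyclic, so L(M) is finite; the longest accepting path visits 4 useful states, giving maximum string length 3.
Counting accepting paths from s5 by length: 1 of length 2, 2 of length 3. Total 3.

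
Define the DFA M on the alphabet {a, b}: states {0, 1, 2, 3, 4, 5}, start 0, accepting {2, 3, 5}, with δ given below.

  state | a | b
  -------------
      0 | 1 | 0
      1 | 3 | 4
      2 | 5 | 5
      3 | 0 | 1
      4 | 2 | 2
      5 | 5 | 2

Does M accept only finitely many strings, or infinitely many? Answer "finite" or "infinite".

infinite

State 0 is reachable from the start and can reach an accepting state, and it lies on the cycle 0 → 0.
Traversing that cycle any number of times yields accepted strings of unbounded length, so the language is infinite.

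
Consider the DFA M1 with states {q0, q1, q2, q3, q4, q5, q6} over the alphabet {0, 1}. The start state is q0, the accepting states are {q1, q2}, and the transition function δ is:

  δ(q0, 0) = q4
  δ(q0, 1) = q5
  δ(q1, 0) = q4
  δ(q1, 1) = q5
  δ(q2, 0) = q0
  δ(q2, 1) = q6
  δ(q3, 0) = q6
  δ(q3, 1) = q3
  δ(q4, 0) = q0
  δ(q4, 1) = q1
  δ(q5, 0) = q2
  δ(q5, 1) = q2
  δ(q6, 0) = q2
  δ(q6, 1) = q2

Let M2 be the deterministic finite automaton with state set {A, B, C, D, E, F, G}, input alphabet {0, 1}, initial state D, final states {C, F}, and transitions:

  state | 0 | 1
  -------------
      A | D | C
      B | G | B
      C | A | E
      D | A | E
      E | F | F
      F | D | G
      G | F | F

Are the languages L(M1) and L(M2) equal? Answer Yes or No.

Yes

Exploring the product automaton M1 × M2 from the start pair (q0, D), following both machines on each input symbol, reaches 6 state pairs: (q0, D), (q4, A), (q5, E), (q1, C), (q2, F), (q6, G).
M1 accepts in {q1, q2} and M2 accepts in {C, F}. In every reachable pair the two components are either both accepting — (q1, C), (q2, F) — or both non-accepting, so no string is accepted by exactly one of the machines: L(M1) \ L(M2) and L(M2) \ L(M1) are both empty.
Hence every string is accepted by M1 iff it is accepted by M2, and the two languages coincide.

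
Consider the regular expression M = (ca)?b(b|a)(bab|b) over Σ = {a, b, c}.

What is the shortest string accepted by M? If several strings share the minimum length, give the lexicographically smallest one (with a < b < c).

bab

By inspection of the expression, no string of length less than 3 matches, and bab is the lexicographically first match of length 3.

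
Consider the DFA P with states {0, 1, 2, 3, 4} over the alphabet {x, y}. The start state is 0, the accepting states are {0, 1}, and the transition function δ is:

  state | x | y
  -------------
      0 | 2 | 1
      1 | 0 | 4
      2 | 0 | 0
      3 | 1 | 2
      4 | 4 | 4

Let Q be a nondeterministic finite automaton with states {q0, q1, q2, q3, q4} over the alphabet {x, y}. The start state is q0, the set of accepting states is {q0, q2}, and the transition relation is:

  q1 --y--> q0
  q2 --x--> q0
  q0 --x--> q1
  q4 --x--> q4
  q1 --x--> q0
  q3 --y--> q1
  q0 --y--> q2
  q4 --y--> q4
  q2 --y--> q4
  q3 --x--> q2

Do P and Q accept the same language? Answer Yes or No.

Yes

Exploring the product automaton P × Q from the start pair (0, q0), following both machines on each input symbol, reaches 4 state pairs: (0, q0), (2, q1), (1, q2), (4, q4).
P accepts in {0, 1} and Q accepts in {q0, q2}. In every reachable pair the two components are either both accepting — (0, q0), (1, q2) — or both non-accepting, so no string is accepted by exactly one of the machines: L(P) \ L(Q) and L(Q) \ L(P) are both empty.
Hence every string is accepted by P iff it is accepted by Q, and the two languages coincide.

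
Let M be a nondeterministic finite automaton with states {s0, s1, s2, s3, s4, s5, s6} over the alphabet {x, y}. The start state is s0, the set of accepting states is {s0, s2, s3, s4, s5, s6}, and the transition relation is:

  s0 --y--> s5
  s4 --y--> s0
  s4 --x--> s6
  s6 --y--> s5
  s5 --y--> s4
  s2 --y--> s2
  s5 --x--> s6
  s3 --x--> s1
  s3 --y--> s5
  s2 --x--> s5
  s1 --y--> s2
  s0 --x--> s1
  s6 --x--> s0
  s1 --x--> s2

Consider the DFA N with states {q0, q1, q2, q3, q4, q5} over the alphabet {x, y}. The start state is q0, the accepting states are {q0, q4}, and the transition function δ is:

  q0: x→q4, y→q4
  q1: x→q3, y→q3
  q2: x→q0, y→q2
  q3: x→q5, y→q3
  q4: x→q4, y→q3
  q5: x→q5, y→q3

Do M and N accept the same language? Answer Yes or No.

The string xy is accepted by M but rejected by N.
So L(M) ≠ L(N).

No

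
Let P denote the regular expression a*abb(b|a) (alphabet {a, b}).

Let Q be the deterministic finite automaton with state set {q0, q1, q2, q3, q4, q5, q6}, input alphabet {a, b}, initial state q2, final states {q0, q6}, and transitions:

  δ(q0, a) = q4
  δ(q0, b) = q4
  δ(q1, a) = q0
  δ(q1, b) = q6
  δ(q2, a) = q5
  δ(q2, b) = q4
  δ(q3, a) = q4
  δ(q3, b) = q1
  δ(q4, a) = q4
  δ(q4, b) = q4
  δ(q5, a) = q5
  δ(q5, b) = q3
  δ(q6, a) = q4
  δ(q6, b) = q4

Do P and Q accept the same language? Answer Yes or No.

Converting the expression P to a DFA (subset construction, then merging equivalent states) gives the minimal DFA with states {p0, p1, p2, p3, p4, p5}, start state p0, accepting states {p5} and transitions p0: a→p1, b→p2; p1: a→p1, b→p3; p2: a→p2, b→p2; p3: a→p2, b→p4; p4: a→p5, b→p5; p5: a→p2, b→p2.
Exploring the product automaton P × Q from the start pair (p0, q2), following both machines on each input symbol, reaches 7 state pairs: (p0, q2), (p1, q5), (p2, q4), (p3, q3), (p4, q1), (p5, q0), (p5, q6).
P accepts in {p5} and Q accepts in {q0, q6}. In every reachable pair the two components are either both accepting — (p5, q0), (p5, q6) — or both non-accepting, so no string is accepted by exactly one of the machines: L(P) \ L(Q) and L(Q) \ L(P) are both empty.
Hence every string is accepted by P iff it is accepted by Q, and the two languages coincide.

Yes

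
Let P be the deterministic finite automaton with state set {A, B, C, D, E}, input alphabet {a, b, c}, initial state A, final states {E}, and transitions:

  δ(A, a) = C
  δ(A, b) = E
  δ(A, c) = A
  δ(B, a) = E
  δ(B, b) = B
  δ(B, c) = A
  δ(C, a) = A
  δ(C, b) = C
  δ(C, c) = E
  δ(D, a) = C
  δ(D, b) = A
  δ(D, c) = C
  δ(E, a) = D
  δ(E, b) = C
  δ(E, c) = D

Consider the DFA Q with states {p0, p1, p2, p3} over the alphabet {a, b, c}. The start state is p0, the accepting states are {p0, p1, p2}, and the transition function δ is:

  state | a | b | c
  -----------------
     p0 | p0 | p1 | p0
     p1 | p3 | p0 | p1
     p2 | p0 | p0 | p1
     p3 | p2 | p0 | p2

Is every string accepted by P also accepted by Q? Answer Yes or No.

Exploring the product automaton P × Q from the start pair (A, p0), following both machines on each input symbol, reaches 14 state pairs: (A, p0), (C, p0), (E, p1), (C, p1), (E, p0), (D, p3), (D, p1), (A, p3), (D, p0), (C, p2), (C, p3), (A, p2), (A, p1), (E, p2).
P accepts in {E} and Q accepts in {p0, p1, p2}. The reachable pairs whose P-component is accepting are (E, p1), (E, p0), (E, p2); in each of them the Q-component is accepting too, so the product for L(P) \ L(Q) (P-component accepting, Q-component rejecting) has no reachable accepting pair and the difference is empty.
Hence every string in L(P) is also in L(Q).

Yes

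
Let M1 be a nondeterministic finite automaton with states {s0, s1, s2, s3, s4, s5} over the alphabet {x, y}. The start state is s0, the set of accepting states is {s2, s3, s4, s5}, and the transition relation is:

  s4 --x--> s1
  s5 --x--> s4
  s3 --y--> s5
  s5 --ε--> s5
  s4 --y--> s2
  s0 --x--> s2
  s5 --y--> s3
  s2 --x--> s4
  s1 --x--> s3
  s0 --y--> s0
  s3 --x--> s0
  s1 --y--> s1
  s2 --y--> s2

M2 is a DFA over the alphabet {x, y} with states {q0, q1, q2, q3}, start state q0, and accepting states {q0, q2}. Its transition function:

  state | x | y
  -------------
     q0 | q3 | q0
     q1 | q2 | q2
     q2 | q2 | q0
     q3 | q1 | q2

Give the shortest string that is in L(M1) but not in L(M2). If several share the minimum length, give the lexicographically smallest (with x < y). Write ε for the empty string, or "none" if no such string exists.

The string x is accepted by M1 but not by M2.
No shorter string lies in the difference, and x is the lexicographically first length-1 string in L(M1) \ L(M2).

x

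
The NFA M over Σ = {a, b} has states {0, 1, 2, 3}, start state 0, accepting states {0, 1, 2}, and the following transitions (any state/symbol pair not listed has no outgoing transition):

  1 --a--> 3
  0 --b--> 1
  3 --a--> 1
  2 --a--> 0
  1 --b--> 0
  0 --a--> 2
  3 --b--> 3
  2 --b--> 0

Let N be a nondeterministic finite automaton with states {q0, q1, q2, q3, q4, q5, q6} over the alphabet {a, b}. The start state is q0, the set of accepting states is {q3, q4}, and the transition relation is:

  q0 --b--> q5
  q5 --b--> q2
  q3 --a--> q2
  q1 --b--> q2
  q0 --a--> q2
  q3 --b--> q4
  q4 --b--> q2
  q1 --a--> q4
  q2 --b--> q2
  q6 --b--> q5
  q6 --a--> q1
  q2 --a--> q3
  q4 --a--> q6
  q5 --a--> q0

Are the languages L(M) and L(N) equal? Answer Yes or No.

The empty string ε is accepted by M but rejected by N.
So L(M) ≠ L(N).

No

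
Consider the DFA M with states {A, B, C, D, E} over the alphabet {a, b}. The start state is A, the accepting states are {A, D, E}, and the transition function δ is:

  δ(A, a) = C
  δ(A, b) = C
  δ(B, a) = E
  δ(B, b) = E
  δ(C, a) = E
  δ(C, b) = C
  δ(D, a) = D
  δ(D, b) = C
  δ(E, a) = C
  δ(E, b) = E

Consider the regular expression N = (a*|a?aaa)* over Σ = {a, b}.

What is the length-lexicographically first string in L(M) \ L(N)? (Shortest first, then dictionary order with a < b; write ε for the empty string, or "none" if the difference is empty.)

The string ba is accepted by M but not by N.
No shorter string lies in the difference, and ba is the lexicographically first length-2 string in L(M) \ L(N).

ba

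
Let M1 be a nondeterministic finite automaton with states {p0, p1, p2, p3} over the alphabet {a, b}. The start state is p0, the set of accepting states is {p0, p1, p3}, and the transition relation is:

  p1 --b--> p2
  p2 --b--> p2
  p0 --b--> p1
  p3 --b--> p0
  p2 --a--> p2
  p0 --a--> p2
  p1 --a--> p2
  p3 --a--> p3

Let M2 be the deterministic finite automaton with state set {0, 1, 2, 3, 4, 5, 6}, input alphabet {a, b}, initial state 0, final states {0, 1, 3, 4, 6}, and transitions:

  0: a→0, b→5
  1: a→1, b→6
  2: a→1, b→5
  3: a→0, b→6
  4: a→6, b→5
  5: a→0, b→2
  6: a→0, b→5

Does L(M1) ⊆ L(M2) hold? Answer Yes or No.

The string b is in L(M1) but not in L(M2).
So L(M1) ⊄ L(M2).

No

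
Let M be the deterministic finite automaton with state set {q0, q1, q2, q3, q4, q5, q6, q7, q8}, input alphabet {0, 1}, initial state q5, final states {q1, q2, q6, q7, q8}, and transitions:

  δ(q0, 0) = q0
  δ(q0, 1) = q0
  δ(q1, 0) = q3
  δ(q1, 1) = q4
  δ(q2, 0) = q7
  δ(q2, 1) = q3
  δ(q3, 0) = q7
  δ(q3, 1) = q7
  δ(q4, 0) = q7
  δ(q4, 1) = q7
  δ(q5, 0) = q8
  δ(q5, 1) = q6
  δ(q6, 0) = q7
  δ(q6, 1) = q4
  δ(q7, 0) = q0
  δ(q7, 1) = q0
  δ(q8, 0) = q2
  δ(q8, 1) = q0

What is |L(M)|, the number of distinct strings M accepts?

9

The useful subgraph on states {q2, q3, q4, q5, q6, q7, q8} is acyclic, so L(M) is finite; the longest accepting path visits 5 useful states, giving maximum string length 4.
Counting accepting paths from q5 by length: 2 of length 1, 2 of length 2, 3 of length 3, 2 of length 4. Total 9.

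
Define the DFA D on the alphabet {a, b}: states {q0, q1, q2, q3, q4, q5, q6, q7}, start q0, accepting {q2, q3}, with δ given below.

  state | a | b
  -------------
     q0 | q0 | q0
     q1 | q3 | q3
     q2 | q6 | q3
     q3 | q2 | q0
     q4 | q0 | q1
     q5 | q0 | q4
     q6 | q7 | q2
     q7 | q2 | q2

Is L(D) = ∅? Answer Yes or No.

Yes

The states reachable from the start state are {q0}.
None of the accepting states {q2, q3} is reachable, so no string is accepted and L(D) = ∅.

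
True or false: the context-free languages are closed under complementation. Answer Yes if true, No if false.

CFLs are closed under union, so if they were also closed under complement they would be closed under intersection by De Morgan (L₁ ∩ L₂ is the complement of the union of the complements). But {aⁿbⁿcᵐ} ∩ {aᵐbⁿcⁿ} = {aⁿbⁿcⁿ} is not context-free although both operands are.

No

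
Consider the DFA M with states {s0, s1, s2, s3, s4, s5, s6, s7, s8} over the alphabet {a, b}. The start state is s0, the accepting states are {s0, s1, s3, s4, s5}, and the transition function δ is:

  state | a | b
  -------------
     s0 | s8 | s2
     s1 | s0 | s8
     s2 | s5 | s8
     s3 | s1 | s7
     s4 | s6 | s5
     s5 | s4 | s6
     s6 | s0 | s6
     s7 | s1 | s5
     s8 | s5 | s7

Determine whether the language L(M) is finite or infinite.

infinite

State s5 is reachable from the start and can reach an accepting state, and it lies on the cycle s5 → s4 → s5.
Traversing that cycle any number of times yields accepted strings of unbounded length, so the language is infinite.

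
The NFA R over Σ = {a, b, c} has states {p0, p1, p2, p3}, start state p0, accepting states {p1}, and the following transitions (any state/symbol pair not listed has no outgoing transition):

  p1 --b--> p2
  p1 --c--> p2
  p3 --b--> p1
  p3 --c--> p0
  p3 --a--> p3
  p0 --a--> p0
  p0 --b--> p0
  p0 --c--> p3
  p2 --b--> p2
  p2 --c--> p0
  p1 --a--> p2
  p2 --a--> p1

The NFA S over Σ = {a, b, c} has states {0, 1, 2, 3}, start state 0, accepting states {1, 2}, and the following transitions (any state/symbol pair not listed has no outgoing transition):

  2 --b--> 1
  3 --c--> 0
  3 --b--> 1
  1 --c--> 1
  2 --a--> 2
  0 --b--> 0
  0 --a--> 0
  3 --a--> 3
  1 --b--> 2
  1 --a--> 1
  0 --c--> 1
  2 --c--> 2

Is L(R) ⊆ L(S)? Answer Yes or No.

Yes

Exploring the product automaton R × S from the start pair (p0, 0), following both machines on each input symbol, reaches 9 state pairs: (p0, 0), (p3, 1), (p1, 2), (p0, 1), (p2, 2), (p2, 1), (p0, 2), (p1, 1), (p3, 2).
R accepts in {p1} and S accepts in {1, 2}. The reachable pairs whose R-component is accepting are (p1, 2), (p1, 1); in each of them the S-component is accepting too, so the product for L(R) \ L(S) (R-component accepting, S-component rejecting) has no reachable accepting pair and the difference is empty.
Hence every string in L(R) is also in L(S).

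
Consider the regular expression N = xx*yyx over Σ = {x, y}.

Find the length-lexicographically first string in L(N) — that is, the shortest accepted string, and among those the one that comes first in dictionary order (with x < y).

By inspection of the expression, no string of length less than 4 matches, and xyyx is the lexicographically first match of length 4.

xyyx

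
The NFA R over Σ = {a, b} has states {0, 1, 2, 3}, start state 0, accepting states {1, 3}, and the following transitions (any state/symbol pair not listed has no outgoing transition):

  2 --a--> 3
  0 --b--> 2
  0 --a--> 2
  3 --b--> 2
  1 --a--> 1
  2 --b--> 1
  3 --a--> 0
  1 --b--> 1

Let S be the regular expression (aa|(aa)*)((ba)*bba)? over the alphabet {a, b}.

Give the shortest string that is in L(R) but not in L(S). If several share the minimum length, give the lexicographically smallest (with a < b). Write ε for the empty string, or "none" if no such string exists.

ab

The string ab is accepted by R but not by S.
No shorter string lies in the difference, and ab is the lexicographically first length-2 string in L(R) \ L(S).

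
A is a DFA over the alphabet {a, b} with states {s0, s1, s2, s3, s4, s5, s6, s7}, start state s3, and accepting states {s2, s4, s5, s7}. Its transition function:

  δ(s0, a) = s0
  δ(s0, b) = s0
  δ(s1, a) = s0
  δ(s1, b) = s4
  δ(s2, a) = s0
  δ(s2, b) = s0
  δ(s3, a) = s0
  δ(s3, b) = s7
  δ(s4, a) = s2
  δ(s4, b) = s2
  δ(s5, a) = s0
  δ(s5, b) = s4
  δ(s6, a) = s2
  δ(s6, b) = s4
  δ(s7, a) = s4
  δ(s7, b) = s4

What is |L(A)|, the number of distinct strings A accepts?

The useful subgraph on states {s2, s3, s4, s7} is acyclic, so L(A) is finite; the longest accepting path visits 4 useful states, giving maximum string length 3.
Counting accepting paths from s3 by length: 1 of length 1, 2 of length 2, 4 of length 3. Total 7.

7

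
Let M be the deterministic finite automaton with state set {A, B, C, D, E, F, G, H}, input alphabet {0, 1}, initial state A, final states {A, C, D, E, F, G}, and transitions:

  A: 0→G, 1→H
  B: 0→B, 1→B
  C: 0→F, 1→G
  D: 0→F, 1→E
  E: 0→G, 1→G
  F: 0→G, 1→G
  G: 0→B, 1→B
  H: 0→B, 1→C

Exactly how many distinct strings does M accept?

The useful subgraph on states {A, C, F, G, H} is acyclic, so L(M) is finite; the longest accepting path visits 5 useful states, giving maximum string length 4.
Counting accepting paths from A by length: 1 of length 0, 1 of length 1, 1 of length 2, 2 of length 3, 2 of length 4. Total 7.

7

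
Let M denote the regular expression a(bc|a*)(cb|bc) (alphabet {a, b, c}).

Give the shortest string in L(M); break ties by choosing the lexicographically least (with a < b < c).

abc

By inspection of the expression, no string of length less than 3 matches, and abc is the lexicographically first match of length 3.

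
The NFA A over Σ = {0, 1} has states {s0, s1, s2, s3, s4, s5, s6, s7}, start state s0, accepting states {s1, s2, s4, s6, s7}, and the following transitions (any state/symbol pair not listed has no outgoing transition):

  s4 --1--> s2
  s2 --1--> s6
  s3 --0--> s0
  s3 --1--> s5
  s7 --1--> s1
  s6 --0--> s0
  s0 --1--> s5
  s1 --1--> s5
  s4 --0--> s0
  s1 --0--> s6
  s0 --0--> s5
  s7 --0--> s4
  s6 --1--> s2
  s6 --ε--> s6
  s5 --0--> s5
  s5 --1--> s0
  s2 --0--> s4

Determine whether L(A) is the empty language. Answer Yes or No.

The states reachable from the start state are {s0, s5}.
None of the accepting states {s1, s2, s4, s6, s7} is reachable, so no string is accepted and L(A) = ∅.

Yes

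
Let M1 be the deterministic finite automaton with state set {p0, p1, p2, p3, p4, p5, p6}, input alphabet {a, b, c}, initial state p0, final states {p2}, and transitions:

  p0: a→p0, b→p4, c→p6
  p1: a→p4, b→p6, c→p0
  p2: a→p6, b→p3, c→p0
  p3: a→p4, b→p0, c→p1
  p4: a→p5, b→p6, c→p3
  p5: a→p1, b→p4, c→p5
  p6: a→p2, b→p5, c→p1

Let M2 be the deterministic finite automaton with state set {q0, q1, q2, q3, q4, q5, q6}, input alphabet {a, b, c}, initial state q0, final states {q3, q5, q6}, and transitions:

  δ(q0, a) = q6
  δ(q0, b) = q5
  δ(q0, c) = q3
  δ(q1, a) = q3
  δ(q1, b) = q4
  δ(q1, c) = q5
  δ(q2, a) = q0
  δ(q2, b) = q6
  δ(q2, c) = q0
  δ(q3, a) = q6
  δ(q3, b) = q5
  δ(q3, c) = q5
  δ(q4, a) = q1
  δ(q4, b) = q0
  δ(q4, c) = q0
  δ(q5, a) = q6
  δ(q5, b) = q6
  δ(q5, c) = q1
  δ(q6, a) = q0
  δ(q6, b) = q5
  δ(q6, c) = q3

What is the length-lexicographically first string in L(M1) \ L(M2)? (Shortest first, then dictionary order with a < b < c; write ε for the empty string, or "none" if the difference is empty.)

The string bba is accepted by M1 but not by M2.
No shorter string lies in the difference, and bba is the lexicographically first length-3 string in L(M1) \ L(M2).

bba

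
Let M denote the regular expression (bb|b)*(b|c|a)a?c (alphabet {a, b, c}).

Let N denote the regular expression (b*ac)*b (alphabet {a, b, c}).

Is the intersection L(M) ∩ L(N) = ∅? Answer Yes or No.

Converting the expression M to a DFA (subset construction, then merging equivalent states) gives the minimal DFA with states {m0, m1, m2, m3, m4, m5, m6}, start state m0, accepting states {m5, m6} and transitions m0: a→m1, b→m2, c→m1; m1: a→m3, b→m4, c→m5; m2: a→m1, b→m2, c→m6; m3: a→m4, b→m4, c→m5; m4: a→m4, b→m4, c→m4; m5: a→m4, b→m4, c→m4; m6: a→m3, b→m4, c→m5.
Converting the expression N to a DFA (subset construction, then merging equivalent states) gives the minimal DFA with states {n0, n1, n2, n3, n4}, start state n0, accepting states {n2} and transitions n0: a→n1, b→n2, c→n3; n1: a→n3, b→n3, c→n0; n2: a→n1, b→n4, c→n3; n3: a→n3, b→n3, c→n3; n4: a→n1, b→n4, c→n3.
Exploring the product automaton M × N from the start pair (m0, n0), following both machines on each input symbol, reaches 14 state pairs: (m0, n0), (m1, n1), (m2, n2), (m1, n3), (m3, n3), (m4, n3), (m5, n0), (m2, n4), (m6, n3), (m5, n3), (m4, n1), (m4, n2), (m4, n0), (m4, n4).
M accepts in {m5, m6} and N accepts in {n2}; no reachable pair has both components accepting, so no string drives both machines to acceptance simultaneously and L(M) ∩ L(N) = ∅.
So no string is accepted by both, and the intersection is empty.

Yes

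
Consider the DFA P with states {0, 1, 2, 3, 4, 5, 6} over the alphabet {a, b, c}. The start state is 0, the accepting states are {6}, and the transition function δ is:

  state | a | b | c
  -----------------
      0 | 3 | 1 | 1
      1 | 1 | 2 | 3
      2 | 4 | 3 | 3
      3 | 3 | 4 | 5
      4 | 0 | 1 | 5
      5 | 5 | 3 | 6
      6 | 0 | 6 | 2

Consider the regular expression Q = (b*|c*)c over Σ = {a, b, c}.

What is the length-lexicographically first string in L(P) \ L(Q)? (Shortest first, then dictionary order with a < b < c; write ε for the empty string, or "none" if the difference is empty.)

The string acc is accepted by P but not by Q.
No shorter string lies in the difference, and acc is the lexicographically first length-3 string in L(P) \ L(Q).

acc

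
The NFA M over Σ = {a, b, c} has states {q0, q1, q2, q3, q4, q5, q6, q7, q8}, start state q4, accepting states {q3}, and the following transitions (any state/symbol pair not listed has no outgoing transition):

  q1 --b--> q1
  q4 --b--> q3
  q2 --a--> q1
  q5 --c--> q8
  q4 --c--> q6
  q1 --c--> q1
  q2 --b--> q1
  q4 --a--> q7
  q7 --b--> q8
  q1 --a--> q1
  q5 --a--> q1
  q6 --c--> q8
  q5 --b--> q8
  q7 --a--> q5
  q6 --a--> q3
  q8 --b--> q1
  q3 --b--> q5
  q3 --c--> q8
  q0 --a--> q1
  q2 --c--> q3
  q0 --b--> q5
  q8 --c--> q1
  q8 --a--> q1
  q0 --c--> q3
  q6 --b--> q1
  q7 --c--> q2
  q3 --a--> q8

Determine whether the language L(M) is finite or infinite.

finite

The useful states (reachable from q4 and able to reach an accepting state) are {q2, q3, q4, q6, q7}.
Restricted to these states the transition graph has no cycle, so every accepting path has bounded length and L is finite.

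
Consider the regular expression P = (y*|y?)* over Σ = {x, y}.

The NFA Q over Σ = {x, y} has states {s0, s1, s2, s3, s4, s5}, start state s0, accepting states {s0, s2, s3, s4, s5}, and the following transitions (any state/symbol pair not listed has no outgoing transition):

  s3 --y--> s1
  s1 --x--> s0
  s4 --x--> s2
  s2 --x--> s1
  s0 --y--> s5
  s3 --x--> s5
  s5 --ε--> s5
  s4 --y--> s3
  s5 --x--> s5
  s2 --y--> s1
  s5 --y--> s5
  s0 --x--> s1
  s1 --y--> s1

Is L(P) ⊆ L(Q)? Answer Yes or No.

Converting the expression P to a DFA (subset construction, then merging equivalent states) gives the minimal DFA with states {p0, p1}, start state p0, accepting states {p0} and transitions p0: x→p1, y→p0; p1: x→p1, y→p1.
Exploring the product automaton P × Q from the start pair (p0, s0), following both machines on each input symbol, reaches 5 state pairs: (p0, s0), (p1, s1), (p0, s5), (p1, s0), (p1, s5).
P accepts in {p0} and Q accepts in {s0, s2, s3, s4, s5}. The reachable pairs whose P-component is accepting are (p0, s0), (p0, s5); in each of them the Q-component is accepting too, so the product for L(P) \ L(Q) (P-component accepting, Q-component rejecting) has no reachable accepting pair and the difference is empty.
Hence every string in L(P) is also in L(Q).

Yes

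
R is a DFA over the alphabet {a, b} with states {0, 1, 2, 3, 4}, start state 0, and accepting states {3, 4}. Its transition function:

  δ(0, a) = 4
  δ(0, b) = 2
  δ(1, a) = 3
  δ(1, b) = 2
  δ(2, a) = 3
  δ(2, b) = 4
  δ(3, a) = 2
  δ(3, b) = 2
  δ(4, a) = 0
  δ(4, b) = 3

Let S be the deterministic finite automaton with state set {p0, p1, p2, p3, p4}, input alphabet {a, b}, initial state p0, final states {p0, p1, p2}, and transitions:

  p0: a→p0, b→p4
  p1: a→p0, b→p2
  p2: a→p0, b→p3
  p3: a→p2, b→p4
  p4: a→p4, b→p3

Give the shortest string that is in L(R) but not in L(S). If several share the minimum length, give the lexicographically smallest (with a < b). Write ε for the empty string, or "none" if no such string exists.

ab

The string ab is accepted by R but not by S.
No shorter string lies in the difference, and ab is the lexicographically first length-2 string in L(R) \ L(S).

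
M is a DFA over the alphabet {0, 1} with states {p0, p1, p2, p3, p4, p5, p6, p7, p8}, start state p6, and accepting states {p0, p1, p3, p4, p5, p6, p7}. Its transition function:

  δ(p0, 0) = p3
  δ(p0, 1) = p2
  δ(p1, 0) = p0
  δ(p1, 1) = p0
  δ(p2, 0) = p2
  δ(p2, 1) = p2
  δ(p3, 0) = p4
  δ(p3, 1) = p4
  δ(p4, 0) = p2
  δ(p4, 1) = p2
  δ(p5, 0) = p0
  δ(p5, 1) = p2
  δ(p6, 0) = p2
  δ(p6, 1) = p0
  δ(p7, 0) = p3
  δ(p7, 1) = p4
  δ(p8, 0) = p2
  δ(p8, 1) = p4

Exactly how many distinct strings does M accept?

The useful subgraph on states {p0, p3, p4, p6} is acyclic, so L(M) is finite; the longest accepting path visits 4 useful states, giving maximum string length 3.
Counting accepting paths from p6 by length: 1 of length 0, 1 of length 1, 1 of length 2, 2 of length 3. Total 5.

5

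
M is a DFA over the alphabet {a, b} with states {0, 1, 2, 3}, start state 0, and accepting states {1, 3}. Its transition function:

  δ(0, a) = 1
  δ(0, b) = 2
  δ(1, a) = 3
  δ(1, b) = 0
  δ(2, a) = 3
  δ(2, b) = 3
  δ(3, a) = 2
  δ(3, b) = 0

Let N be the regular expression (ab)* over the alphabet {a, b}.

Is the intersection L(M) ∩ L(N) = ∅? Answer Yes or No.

Converting the expression N to a DFA (subset construction, then merging equivalent states) gives the minimal DFA with states {n0, n1, n2}, start state n0, accepting states {n0} and transitions n0: a→n1, b→n2; n1: a→n2, b→n0; n2: a→n2, b→n2.
Exploring the product automaton M × N from the start pair (0, n0), following both machines on each input symbol, reaches 6 state pairs: (0, n0), (1, n1), (2, n2), (3, n2), (0, n2), (1, n2).
M accepts in {1, 3} and N accepts in {n0}; no reachable pair has both components accepting, so no string drives both machines to acceptance simultaneously and L(M) ∩ L(N) = ∅.
So no string is accepted by both, and the intersection is empty.

Yes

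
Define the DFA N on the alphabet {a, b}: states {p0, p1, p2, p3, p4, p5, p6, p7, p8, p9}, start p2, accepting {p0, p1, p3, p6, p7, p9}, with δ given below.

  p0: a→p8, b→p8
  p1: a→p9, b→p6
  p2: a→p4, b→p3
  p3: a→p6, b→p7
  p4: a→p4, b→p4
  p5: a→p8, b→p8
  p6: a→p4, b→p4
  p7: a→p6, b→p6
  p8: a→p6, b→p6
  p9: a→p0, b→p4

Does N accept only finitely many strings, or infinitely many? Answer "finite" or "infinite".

finite

The useful states (reachable from p2 and able to reach an accepting state) are {p2, p3, p6, p7}.
Restricted to these states the transition graph has no cycle, so every accepting path has bounded length and L is finite.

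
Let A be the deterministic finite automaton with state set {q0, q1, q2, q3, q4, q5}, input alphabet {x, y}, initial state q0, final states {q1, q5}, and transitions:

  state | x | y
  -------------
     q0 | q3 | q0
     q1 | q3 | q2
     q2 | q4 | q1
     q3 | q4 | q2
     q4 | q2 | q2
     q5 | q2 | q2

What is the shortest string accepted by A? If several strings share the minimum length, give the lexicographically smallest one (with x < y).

xyy

A breadth-first search from q0 reaches an accepting state first via the path q0 → q3 → q2 → q1 on input xyy.
No string of length < 3 is accepted (BFS exhausts all shorter strings without reaching an accepting state), and xyy is the lexicographically least accepting string of length 3.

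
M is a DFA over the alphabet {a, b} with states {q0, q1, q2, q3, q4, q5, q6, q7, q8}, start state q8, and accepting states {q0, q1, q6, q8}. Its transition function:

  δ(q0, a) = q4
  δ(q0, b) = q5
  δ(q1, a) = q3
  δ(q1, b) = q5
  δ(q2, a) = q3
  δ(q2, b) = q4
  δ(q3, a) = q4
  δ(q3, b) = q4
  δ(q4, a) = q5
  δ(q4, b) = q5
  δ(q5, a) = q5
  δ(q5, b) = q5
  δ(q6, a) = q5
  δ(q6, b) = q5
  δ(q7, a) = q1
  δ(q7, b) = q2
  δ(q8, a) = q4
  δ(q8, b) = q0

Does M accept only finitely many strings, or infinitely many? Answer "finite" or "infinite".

finite

The useful states (reachable from q8 and able to reach an accepting state) are {q0, q8}.
Restricted to these states the transition graph has no cycle, so every accepting path has bounded length and L is finite.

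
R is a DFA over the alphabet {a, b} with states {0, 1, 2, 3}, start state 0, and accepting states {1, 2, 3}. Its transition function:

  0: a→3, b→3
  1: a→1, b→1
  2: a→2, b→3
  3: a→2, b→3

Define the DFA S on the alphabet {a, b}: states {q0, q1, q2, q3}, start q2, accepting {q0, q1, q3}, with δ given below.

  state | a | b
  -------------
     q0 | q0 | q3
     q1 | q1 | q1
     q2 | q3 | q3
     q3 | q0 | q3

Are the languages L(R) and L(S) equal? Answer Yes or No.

Exploring the product automaton R × S from the start pair (0, q2), following both machines on each input symbol, reaches 3 state pairs: (0, q2), (3, q3), (2, q0).
R accepts in {1, 2, 3} and S accepts in {q0, q1, q3}. In every reachable pair the two components are either both accepting — (3, q3), (2, q0) — or both non-accepting, so no string is accepted by exactly one of the machines: L(R) \ L(S) and L(S) \ L(R) are both empty.
Hence every string is accepted by R iff it is accepted by S, and the two languages coincide.

Yes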